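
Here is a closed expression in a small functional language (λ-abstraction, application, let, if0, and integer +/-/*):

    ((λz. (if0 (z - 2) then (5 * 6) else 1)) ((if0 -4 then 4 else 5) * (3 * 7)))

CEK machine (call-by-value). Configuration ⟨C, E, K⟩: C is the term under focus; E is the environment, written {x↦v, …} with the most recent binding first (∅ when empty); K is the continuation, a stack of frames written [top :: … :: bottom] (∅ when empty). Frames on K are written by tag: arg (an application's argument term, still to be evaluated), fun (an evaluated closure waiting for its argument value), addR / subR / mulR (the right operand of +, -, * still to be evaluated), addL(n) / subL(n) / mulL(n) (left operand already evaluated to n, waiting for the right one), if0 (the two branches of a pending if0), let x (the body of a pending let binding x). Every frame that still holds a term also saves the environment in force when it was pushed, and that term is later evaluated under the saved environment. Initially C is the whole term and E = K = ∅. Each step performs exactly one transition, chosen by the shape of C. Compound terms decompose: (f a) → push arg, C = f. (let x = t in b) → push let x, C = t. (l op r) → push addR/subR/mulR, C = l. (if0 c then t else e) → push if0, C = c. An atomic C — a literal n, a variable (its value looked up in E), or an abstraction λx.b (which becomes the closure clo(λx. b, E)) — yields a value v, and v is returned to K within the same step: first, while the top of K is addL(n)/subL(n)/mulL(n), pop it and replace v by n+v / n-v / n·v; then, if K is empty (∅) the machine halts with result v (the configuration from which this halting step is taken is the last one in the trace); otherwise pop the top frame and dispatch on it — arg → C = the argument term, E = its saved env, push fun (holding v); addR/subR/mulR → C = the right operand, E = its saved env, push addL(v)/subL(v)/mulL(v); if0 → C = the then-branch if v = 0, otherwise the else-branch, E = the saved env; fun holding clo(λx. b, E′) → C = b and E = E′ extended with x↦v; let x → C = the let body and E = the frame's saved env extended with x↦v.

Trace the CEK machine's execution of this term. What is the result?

Answer: 1

Execution trace:
t=0: [C=((λz. (if0 (z - 2) then (5 * 6) else 1)) ((if0 -4 then 4 else 5) * (3 * 7))) | E=∅ | K=∅]
t=1: [C=(λz. (if0 (z - 2) then (5 * 6) else 1)) | E=∅ | K=[arg]]
t=2: [C=((if0 -4 then 4 else 5) * (3 * 7)) | E=∅ | K=[fun]]
t=3: [C=(if0 -4 then 4 else 5) | E=∅ | K=[mulR :: fun]]
t=4: [C=-4 | E=∅ | K=[if0 :: mulR :: fun]]
t=5: [C=5 | E=∅ | K=[mulR :: fun]]
t=6: [C=(3 * 7) | E=∅ | K=[mulL(5) :: fun]]
t=7: [C=3 | E=∅ | K=[mulR :: mulL(5) :: fun]]
t=8: [C=7 | E=∅ | K=[mulL(3) :: mulL(5) :: fun]]
t=9: [C=(if0 (z - 2) then (5 * 6) else 1) | E={z↦105} | K=∅]
t=10: [C=(z - 2) | E={z↦105} | K=[if0]]
t=11: [C=z | E={z↦105} | K=[subR :: if0]]
t=12: [C=2 | E={z↦105} | K=[subL(105) :: if0]]
t=13: [C=1 | E={z↦105} | K=∅]
→ final value 1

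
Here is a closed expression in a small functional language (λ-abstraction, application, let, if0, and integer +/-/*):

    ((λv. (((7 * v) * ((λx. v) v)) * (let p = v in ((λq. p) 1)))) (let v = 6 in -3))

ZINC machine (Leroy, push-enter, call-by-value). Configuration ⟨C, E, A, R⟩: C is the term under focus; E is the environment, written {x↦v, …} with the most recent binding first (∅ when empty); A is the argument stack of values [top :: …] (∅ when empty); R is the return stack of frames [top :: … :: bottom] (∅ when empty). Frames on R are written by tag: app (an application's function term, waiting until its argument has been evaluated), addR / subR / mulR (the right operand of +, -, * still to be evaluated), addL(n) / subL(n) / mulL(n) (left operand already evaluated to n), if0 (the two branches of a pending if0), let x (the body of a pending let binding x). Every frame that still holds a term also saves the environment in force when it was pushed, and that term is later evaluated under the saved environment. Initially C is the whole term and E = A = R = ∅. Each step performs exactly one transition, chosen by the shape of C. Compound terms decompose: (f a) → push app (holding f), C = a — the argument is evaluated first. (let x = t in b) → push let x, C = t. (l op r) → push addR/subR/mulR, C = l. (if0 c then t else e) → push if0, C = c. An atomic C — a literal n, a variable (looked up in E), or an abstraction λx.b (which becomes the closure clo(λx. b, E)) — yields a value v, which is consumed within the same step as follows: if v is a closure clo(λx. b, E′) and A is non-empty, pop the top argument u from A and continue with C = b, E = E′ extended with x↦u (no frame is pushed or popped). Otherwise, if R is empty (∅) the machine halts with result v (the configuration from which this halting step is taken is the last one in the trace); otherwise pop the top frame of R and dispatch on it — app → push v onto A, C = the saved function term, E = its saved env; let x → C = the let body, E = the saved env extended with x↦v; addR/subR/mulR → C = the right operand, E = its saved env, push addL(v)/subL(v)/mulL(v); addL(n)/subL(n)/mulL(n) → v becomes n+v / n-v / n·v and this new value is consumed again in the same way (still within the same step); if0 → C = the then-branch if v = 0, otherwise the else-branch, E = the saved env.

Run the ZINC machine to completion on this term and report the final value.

Answer: -189

Execution trace:
t=0: [C=((λv. (((7 * v) * ((λx. v) v)) * (let p = v in ((λq. p) 1)))) (let v = 6 in -3)) | E=∅ | A=∅ | R=∅]
t=1: [C=(let v = 6 in -3) | E=∅ | A=∅ | R=[app]]
t=2: [C=6 | E=∅ | A=∅ | R=[let v :: app]]
t=3: [C=-3 | E={v↦6} | A=∅ | R=[app]]
t=4: [C=(λv. (((7 * v) * ((λx. v) v)) * (let p = v in ((λq. p) 1)))) | E=∅ | A=[-3] | R=∅]
t=5: [C=(((7 * v) * ((λx. v) v)) * (let p = v in ((λq. p) 1))) | E={v↦-3} | A=∅ | R=∅]
t=6: [C=((7 * v) * ((λx. v) v)) | E={v↦-3} | A=∅ | R=[mulR]]
t=7: [C=(7 * v) | E={v↦-3} | A=∅ | R=[mulR :: mulR]]
t=8: [C=7 | E={v↦-3} | A=∅ | R=[mulR :: mulR :: mulR]]
t=9: [C=v | E={v↦-3} | A=∅ | R=[mulL(7) :: mulR :: mulR]]
t=10: [C=((λx. v) v) | E={v↦-3} | A=∅ | R=[mulL(-21) :: mulR]]
t=11: [C=v | E={v↦-3} | A=∅ | R=[app :: mulL(-21) :: mulR]]
t=12: [C=(λx. v) | E={v↦-3} | A=[-3] | R=[mulL(-21) :: mulR]]
t=13: [C=v | E={x↦-3, v↦-3} | A=∅ | R=[mulL(-21) :: mulR]]
t=14: [C=(let p = v in ((λq. p) 1)) | E={v↦-3} | A=∅ | R=[mulL(63)]]
t=15: [C=v | E={v↦-3} | A=∅ | R=[let p :: mulL(63)]]
t=16: [C=((λq. p) 1) | E={p↦-3, v↦-3} | A=∅ | R=[mulL(63)]]
t=17: [C=1 | E={p↦-3, v↦-3} | A=∅ | R=[app :: mulL(63)]]
t=18: [C=(λq. p) | E={p↦-3, v↦-3} | A=[1] | R=[mulL(63)]]
t=19: [C=p | E={q↦1, p↦-3, v↦-3} | A=∅ | R=[mulL(63)]]
→ final value -189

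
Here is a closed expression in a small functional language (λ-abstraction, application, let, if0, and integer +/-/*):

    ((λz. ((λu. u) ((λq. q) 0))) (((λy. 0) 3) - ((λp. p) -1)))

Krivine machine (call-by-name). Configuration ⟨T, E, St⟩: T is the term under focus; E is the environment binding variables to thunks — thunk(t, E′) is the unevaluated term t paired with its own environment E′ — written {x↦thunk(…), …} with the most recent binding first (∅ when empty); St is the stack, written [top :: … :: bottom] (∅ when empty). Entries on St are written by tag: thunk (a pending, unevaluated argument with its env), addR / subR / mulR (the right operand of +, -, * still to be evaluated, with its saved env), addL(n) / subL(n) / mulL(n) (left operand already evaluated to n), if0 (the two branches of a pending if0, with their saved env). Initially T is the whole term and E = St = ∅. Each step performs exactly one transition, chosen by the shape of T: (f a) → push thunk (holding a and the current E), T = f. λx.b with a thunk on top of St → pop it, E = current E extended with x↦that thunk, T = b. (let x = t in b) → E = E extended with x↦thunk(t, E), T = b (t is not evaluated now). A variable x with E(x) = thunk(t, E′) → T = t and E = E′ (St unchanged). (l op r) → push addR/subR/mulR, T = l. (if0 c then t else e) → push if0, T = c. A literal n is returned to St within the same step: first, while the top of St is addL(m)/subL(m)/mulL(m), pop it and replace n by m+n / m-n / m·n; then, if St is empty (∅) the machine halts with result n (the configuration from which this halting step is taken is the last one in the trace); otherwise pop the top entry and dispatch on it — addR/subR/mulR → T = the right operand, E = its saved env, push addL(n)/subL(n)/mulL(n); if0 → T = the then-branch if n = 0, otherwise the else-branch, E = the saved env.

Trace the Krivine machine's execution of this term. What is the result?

t=0: ⟨T=((λz. ((λu. u) ((λq. q) 0))) (((λy. 0) 3) - ((λp. p) -1))); E=∅; St=∅⟩
t=1: ⟨T=(λz. ((λu. u) ((λq. q) 0))); E=∅; St=[thunk]⟩
t=2: ⟨T=((λu. u) ((λq. q) 0)); E={z↦thunk((((λy. 0) 3) - ((λp. p) -1)), ∅)}; St=∅⟩
t=3: ⟨T=(λu. u); E={z↦thunk((((λy. 0) 3) - ((λp. p) -1)), ∅)}; St=[thunk]⟩
t=4: ⟨T=u; E={u↦thunk(((λq. q) 0), {z↦thunk((((λy. 0) 3) - ((λp. p) -1)), ∅)}), z↦thunk((((λy. 0) 3) - ((λp. p) -1)), ∅)}; St=∅⟩
t=5: ⟨T=((λq. q) 0); E={z↦thunk((((λy. 0) 3) - ((λp. p) -1)), ∅)}; St=∅⟩
t=6: ⟨T=(λq. q); E={z↦thunk((((λy. 0) 3) - ((λp. p) -1)), ∅)}; St=[thunk]⟩
t=7: ⟨T=q; E={q↦thunk(0, {z↦thunk((((λy. 0) 3) - ((λp. p) -1)), ∅)}), z↦thunk((((λy. 0) 3) - ((λp. p) -1)), ∅)}; St=∅⟩
t=8: ⟨T=0; E={z↦thunk((((λy. 0) 3) - ((λp. p) -1)), ∅)}; St=∅⟩
→ final value 0

Answer: 0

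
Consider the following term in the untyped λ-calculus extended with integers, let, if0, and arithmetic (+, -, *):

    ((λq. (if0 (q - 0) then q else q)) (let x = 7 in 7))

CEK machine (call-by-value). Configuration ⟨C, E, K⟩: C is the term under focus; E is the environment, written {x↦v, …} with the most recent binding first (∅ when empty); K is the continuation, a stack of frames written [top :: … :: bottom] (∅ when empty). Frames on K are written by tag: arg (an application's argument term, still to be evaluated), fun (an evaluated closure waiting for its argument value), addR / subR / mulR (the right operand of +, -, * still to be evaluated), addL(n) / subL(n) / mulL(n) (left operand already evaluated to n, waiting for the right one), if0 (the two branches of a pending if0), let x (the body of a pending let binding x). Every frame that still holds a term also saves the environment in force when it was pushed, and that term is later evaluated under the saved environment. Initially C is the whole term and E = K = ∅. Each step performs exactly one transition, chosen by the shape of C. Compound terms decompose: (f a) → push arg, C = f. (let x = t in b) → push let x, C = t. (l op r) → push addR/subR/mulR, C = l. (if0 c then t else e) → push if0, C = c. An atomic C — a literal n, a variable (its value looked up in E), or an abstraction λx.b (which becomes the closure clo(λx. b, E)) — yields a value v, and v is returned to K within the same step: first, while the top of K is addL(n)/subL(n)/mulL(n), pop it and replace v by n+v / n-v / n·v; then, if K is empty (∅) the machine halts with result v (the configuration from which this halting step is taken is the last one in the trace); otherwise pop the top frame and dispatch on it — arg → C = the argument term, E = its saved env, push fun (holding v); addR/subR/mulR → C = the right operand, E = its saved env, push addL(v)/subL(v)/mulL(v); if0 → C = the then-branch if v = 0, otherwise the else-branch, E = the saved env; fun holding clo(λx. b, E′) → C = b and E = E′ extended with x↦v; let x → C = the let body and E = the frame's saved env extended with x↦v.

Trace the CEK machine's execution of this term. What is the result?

step 0: ⟨C=((λq. (if0 (q - 0) then q else q)) (let x = 7 in 7)); E=∅; K=∅⟩
step 1: ⟨C=(λq. (if0 (q - 0) then q else q)); E=∅; K=[arg]⟩
step 2: ⟨C=(let x = 7 in 7); E=∅; K=[fun]⟩
step 3: ⟨C=7; E=∅; K=[let x :: fun]⟩
step 4: ⟨C=7; E={x↦7}; K=[fun]⟩
step 5: ⟨C=(if0 (q - 0) then q else q); E={q↦7}; K=∅⟩
step 6: ⟨C=(q - 0); E={q↦7}; K=[if0]⟩
step 7: ⟨C=q; E={q↦7}; K=[subR :: if0]⟩
step 8: ⟨C=0; E={q↦7}; K=[subL(7) :: if0]⟩
step 9: ⟨C=q; E={q↦7}; K=∅⟩
→ final value 7

Answer: 7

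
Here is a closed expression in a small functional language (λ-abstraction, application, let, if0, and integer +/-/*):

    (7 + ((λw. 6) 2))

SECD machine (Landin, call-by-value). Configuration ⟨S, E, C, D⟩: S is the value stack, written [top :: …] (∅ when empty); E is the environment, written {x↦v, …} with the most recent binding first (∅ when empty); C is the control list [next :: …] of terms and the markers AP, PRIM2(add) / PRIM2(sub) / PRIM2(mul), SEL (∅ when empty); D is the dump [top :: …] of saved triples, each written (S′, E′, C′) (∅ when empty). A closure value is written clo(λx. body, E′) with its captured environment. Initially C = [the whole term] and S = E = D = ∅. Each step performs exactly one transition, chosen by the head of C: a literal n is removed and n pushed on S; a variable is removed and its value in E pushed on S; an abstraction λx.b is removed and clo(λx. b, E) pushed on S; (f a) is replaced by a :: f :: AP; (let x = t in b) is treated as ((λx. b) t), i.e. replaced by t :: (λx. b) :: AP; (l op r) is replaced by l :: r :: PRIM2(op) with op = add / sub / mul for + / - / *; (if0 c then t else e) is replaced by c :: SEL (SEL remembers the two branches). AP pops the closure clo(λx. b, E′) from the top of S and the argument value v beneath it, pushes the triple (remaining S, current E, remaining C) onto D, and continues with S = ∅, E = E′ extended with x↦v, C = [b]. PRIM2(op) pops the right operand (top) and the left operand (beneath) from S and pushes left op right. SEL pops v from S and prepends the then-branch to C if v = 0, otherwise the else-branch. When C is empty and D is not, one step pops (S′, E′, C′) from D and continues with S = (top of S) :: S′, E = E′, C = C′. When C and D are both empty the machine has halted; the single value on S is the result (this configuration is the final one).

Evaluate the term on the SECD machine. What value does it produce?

Answer: 13

Execution trace:
0. [S=∅ | E=∅ | C=[(7 + ((λw. 6) 2))] | D=∅]
1. [S=∅ | E=∅ | C=[7 :: ((λw. 6) 2) :: PRIM2(add)] | D=∅]
2. [S=[7] | E=∅ | C=[((λw. 6) 2) :: PRIM2(add)] | D=∅]
3. [S=[7] | E=∅ | C=[2 :: (λw. 6) :: AP :: PRIM2(add)] | D=∅]
4. [S=[2 :: 7] | E=∅ | C=[(λw. 6) :: AP :: PRIM2(add)] | D=∅]
5. [S=[clo(λw. 6, ∅) :: 2 :: 7] | E=∅ | C=[AP :: PRIM2(add)] | D=∅]
6. [S=∅ | E={w↦2} | C=[6] | D=[([7], ∅, [PRIM2(add)])]]
7. [S=[6] | E={w↦2} | C=∅ | D=[([7], ∅, [PRIM2(add)])]]
8. [S=[6 :: 7] | E=∅ | C=[PRIM2(add)] | D=∅]
9. [S=[13] | E=∅ | C=∅ | D=∅]
→ final value 13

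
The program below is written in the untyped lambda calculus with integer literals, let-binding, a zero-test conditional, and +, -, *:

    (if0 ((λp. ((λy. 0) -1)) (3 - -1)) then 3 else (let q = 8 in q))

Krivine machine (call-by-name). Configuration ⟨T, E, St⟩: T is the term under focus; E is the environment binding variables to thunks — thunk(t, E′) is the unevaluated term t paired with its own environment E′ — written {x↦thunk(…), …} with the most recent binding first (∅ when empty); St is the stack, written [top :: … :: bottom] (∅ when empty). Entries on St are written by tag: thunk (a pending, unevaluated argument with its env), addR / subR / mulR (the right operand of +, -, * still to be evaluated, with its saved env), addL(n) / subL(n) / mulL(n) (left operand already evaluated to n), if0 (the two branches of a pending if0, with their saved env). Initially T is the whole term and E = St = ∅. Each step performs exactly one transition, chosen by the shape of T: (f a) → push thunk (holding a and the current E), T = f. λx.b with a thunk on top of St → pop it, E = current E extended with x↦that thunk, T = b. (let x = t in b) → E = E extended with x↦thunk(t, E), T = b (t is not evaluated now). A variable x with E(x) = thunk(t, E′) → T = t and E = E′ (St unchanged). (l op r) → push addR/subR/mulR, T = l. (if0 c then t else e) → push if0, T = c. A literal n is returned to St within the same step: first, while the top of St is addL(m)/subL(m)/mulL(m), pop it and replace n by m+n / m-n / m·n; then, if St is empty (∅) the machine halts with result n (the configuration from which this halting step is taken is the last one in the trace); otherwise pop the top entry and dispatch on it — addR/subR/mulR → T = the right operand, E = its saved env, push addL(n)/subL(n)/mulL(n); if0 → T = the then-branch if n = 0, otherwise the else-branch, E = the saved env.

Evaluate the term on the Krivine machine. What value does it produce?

step 0: <T=(if0 ((λp. ((λy. 0) -1)) (3 - -1)) then 3 else (let q = 8 in q)), E=∅, St=∅>
step 1: <T=((λp. ((λy. 0) -1)) (3 - -1)), E=∅, St=[if0]>
step 2: <T=(λp. ((λy. 0) -1)), E=∅, St=[thunk :: if0]>
step 3: <T=((λy. 0) -1), E={p↦thunk((3 - -1), ∅)}, St=[if0]>
step 4: <T=(λy. 0), E={p↦thunk((3 - -1), ∅)}, St=[thunk :: if0]>
step 5: <T=0, E={y↦thunk(-1, {p↦thunk((3 - -1), ∅)}), p↦thunk((3 - -1), ∅)}, St=[if0]>
step 6: <T=3, E=∅, St=∅>
→ final value 3

Answer: 3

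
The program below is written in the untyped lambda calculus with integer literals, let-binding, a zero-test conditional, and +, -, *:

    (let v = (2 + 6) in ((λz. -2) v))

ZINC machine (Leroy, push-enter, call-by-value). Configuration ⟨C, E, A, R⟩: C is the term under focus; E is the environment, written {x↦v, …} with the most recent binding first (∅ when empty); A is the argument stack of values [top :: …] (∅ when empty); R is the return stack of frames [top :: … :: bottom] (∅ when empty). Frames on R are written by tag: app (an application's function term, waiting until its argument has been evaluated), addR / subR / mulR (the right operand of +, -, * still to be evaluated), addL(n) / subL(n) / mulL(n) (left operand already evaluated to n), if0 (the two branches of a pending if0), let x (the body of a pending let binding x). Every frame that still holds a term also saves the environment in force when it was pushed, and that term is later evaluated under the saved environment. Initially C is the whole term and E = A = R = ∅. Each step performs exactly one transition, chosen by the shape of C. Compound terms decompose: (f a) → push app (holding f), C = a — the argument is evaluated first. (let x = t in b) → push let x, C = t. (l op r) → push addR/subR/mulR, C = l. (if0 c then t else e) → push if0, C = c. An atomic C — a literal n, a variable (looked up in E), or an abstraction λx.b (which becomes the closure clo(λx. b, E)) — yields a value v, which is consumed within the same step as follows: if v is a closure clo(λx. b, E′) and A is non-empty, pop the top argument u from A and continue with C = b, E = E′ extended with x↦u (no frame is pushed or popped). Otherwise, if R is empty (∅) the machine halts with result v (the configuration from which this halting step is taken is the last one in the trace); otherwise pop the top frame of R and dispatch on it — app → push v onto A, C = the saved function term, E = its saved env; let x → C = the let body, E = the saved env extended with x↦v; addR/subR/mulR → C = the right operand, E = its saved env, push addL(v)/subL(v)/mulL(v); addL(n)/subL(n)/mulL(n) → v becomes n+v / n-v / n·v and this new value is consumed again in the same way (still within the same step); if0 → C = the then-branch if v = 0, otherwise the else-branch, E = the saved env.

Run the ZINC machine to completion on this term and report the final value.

t=0: [C=(let v = (2 + 6) in ((λz. -2) v)) | E=∅ | A=∅ | R=∅]
t=1: [C=(2 + 6) | E=∅ | A=∅ | R=[let v]]
t=2: [C=2 | E=∅ | A=∅ | R=[addR :: let v]]
t=3: [C=6 | E=∅ | A=∅ | R=[addL(2) :: let v]]
t=4: [C=((λz. -2) v) | E={v↦8} | A=∅ | R=∅]
t=5: [C=v | E={v↦8} | A=∅ | R=[app]]
t=6: [C=(λz. -2) | E={v↦8} | A=[8] | R=∅]
t=7: [C=-2 | E={z↦8, v↦8} | A=∅ | R=∅]
→ final value -2

Answer: -2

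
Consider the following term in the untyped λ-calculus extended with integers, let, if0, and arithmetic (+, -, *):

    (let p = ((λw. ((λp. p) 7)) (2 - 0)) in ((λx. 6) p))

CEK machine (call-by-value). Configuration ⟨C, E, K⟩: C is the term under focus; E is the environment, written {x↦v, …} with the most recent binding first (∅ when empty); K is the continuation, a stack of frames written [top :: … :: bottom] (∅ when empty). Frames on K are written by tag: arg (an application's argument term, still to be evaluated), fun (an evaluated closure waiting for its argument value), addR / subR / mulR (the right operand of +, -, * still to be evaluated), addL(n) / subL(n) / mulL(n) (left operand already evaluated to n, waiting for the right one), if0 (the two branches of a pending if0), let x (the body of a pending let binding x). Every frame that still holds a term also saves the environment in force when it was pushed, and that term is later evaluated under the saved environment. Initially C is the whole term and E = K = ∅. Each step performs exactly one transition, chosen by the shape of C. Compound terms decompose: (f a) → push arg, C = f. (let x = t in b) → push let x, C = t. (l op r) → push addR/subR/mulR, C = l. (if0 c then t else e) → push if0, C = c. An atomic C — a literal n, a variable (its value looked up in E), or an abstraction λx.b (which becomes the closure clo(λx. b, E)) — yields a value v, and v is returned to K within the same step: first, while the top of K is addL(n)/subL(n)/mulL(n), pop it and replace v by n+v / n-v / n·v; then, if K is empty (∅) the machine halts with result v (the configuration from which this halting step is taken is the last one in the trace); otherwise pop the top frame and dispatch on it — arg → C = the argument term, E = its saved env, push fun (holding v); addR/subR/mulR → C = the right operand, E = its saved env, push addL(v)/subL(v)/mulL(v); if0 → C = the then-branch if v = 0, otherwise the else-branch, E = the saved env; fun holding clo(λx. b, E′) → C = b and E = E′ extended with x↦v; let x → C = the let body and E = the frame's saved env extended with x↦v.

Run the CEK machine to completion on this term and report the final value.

t=0: <C=(let p = ((λw. ((λp. p) 7)) (2 - 0)) in ((λx. 6) p)), E=∅, K=∅>
t=1: <C=((λw. ((λp. p) 7)) (2 - 0)), E=∅, K=[let p]>
t=2: <C=(λw. ((λp. p) 7)), E=∅, K=[arg :: let p]>
t=3: <C=(2 - 0), E=∅, K=[fun :: let p]>
t=4: <C=2, E=∅, K=[subR :: fun :: let p]>
t=5: <C=0, E=∅, K=[subL(2) :: fun :: let p]>
t=6: <C=((λp. p) 7), E={w↦2}, K=[let p]>
t=7: <C=(λp. p), E={w↦2}, K=[arg :: let p]>
t=8: <C=7, E={w↦2}, K=[fun :: let p]>
t=9: <C=p, E={p↦7, w↦2}, K=[let p]>
t=10: <C=((λx. 6) p), E={p↦7}, K=∅>
t=11: <C=(λx. 6), E={p↦7}, K=[arg]>
t=12: <C=p, E={p↦7}, K=[fun]>
t=13: <C=6, E={x↦7, p↦7}, K=∅>
→ final value 6

Answer: 6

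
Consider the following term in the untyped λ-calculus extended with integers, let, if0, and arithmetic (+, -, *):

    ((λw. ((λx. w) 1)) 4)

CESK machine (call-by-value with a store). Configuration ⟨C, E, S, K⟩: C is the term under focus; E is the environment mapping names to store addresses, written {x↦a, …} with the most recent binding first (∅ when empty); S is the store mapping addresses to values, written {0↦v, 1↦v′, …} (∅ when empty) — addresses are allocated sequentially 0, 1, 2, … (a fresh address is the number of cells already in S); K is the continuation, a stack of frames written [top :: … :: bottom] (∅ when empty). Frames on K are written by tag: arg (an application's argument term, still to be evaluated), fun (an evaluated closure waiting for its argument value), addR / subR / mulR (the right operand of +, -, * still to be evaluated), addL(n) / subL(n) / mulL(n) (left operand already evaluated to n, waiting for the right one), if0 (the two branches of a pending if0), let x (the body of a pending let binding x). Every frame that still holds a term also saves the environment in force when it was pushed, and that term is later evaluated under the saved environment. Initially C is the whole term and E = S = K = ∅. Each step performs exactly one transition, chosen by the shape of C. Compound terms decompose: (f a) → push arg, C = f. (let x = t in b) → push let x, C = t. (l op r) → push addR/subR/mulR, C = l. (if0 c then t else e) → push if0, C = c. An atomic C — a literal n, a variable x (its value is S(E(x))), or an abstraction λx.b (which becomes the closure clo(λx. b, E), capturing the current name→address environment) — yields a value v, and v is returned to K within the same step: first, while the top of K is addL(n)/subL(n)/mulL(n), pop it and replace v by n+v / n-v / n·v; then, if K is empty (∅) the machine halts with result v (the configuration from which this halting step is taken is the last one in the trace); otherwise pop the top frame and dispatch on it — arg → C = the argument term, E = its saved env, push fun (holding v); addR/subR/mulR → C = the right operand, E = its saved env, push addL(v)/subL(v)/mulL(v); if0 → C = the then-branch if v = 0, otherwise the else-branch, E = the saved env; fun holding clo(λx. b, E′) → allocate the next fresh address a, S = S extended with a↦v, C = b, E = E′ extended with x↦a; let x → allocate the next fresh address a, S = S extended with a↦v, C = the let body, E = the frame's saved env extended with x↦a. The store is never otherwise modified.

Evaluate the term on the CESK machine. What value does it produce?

Answer: 4

Execution trace:
0. <C=((λw. ((λx. w) 1)) 4), E=∅, S=∅, K=∅>
1. <C=(λw. ((λx. w) 1)), E=∅, S=∅, K=[arg]>
2. <C=4, E=∅, S=∅, K=[fun]>
3. <C=((λx. w) 1), E={w↦0}, S={0↦4}, K=∅>
4. <C=(λx. w), E={w↦0}, S={0↦4}, K=[arg]>
5. <C=1, E={w↦0}, S={0↦4}, K=[fun]>
6. <C=w, E={x↦1, w↦0}, S={0↦4, 1↦1}, K=∅>
→ final value 4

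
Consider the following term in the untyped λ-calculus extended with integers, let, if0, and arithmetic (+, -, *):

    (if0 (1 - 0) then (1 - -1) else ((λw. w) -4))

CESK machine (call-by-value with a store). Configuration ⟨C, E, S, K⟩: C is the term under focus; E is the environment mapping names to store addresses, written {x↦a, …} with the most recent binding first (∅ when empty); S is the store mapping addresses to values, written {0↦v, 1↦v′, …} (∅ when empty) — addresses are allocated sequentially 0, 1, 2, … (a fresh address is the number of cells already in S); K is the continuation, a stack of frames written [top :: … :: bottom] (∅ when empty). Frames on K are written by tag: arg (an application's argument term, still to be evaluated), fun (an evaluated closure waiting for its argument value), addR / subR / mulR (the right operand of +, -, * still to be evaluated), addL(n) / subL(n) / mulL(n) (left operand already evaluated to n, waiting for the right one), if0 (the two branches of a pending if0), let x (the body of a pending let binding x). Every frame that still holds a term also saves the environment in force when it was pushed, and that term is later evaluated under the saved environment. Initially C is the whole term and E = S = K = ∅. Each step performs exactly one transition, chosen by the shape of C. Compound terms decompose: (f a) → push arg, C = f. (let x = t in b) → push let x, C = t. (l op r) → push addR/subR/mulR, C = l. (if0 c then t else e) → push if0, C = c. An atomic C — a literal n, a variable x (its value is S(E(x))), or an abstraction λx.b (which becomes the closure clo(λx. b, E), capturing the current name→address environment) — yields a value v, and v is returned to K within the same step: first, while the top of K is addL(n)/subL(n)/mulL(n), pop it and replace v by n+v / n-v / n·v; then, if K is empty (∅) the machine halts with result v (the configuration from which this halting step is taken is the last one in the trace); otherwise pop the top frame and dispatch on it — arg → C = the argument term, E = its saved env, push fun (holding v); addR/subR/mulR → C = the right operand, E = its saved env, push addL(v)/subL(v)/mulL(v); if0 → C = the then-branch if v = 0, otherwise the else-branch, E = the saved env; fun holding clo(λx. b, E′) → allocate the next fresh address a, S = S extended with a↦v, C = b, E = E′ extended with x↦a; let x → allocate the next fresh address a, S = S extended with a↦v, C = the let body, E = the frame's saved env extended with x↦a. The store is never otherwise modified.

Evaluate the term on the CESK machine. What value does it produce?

t=0: <C=(if0 (1 - 0) then (1 - -1) else ((λw. w) -4)), E=∅, S=∅, K=∅>
t=1: <C=(1 - 0), E=∅, S=∅, K=[if0]>
t=2: <C=1, E=∅, S=∅, K=[subR :: if0]>
t=3: <C=0, E=∅, S=∅, K=[subL(1) :: if0]>
t=4: <C=((λw. w) -4), E=∅, S=∅, K=∅>
t=5: <C=(λw. w), E=∅, S=∅, K=[arg]>
t=6: <C=-4, E=∅, S=∅, K=[fun]>
t=7: <C=w, E={w↦0}, S={0↦-4}, K=∅>
→ final value -4

Answer: -4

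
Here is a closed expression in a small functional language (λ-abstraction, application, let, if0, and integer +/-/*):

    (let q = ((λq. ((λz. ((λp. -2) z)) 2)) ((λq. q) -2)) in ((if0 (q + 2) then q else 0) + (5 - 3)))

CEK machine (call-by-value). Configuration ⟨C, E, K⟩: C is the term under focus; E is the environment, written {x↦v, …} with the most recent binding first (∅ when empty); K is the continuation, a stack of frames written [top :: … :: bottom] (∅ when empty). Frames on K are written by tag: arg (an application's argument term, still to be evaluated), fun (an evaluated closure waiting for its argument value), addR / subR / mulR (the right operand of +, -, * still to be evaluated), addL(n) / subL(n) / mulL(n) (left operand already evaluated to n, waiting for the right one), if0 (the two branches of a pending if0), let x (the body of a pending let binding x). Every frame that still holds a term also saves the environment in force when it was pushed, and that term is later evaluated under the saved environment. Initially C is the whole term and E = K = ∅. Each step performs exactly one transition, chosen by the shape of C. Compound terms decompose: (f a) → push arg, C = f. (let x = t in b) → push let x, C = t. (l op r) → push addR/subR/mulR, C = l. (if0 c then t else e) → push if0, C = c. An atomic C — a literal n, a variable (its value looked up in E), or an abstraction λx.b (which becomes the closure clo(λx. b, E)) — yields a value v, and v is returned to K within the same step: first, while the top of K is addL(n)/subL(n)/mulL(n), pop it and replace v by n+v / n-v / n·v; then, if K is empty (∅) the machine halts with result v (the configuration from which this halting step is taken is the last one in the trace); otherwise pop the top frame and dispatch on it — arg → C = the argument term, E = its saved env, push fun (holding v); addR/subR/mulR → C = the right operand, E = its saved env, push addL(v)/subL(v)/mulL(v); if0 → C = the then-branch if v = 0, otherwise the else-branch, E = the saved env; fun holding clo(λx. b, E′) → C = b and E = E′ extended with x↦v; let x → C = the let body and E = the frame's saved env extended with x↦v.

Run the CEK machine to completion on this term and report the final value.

Answer: 0

Machine steps:
step 0: ⟨C=(let q = ((λq. ((λz. ((λp. -2) z)) 2)) ((λq. q) -2)) in ((if0 (q + 2) then q else 0) + (5 - 3))); E=∅; K=∅⟩
step 1: ⟨C=((λq. ((λz. ((λp. -2) z)) 2)) ((λq. q) -2)); E=∅; K=[let q]⟩
step 2: ⟨C=(λq. ((λz. ((λp. -2) z)) 2)); E=∅; K=[arg :: let q]⟩
step 3: ⟨C=((λq. q) -2); E=∅; K=[fun :: let q]⟩
step 4: ⟨C=(λq. q); E=∅; K=[arg :: fun :: let q]⟩
step 5: ⟨C=-2; E=∅; K=[fun :: fun :: let q]⟩
step 6: ⟨C=q; E={q↦-2}; K=[fun :: let q]⟩
step 7: ⟨C=((λz. ((λp. -2) z)) 2); E={q↦-2}; K=[let q]⟩
step 8: ⟨C=(λz. ((λp. -2) z)); E={q↦-2}; K=[arg :: let q]⟩
step 9: ⟨C=2; E={q↦-2}; K=[fun :: let q]⟩
step 10: ⟨C=((λp. -2) z); E={z↦2, q↦-2}; K=[let q]⟩
step 11: ⟨C=(λp. -2); E={z↦2, q↦-2}; K=[arg :: let q]⟩
step 12: ⟨C=z; E={z↦2, q↦-2}; K=[fun :: let q]⟩
step 13: ⟨C=-2; E={p↦2, z↦2, q↦-2}; K=[let q]⟩
step 14: ⟨C=((if0 (q + 2) then q else 0) + (5 - 3)); E={q↦-2}; K=∅⟩
step 15: ⟨C=(if0 (q + 2) then q else 0); E={q↦-2}; K=[addR]⟩
step 16: ⟨C=(q + 2); E={q↦-2}; K=[if0 :: addR]⟩
step 17: ⟨C=q; E={q↦-2}; K=[addR :: if0 :: addR]⟩
step 18: ⟨C=2; E={q↦-2}; K=[addL(-2) :: if0 :: addR]⟩
step 19: ⟨C=q; E={q↦-2}; K=[addR]⟩
step 20: ⟨C=(5 - 3); E={q↦-2}; K=[addL(-2)]⟩
step 21: ⟨C=5; E={q↦-2}; K=[subR :: addL(-2)]⟩
step 22: ⟨C=3; E={q↦-2}; K=[subL(5) :: addL(-2)]⟩
→ final value 0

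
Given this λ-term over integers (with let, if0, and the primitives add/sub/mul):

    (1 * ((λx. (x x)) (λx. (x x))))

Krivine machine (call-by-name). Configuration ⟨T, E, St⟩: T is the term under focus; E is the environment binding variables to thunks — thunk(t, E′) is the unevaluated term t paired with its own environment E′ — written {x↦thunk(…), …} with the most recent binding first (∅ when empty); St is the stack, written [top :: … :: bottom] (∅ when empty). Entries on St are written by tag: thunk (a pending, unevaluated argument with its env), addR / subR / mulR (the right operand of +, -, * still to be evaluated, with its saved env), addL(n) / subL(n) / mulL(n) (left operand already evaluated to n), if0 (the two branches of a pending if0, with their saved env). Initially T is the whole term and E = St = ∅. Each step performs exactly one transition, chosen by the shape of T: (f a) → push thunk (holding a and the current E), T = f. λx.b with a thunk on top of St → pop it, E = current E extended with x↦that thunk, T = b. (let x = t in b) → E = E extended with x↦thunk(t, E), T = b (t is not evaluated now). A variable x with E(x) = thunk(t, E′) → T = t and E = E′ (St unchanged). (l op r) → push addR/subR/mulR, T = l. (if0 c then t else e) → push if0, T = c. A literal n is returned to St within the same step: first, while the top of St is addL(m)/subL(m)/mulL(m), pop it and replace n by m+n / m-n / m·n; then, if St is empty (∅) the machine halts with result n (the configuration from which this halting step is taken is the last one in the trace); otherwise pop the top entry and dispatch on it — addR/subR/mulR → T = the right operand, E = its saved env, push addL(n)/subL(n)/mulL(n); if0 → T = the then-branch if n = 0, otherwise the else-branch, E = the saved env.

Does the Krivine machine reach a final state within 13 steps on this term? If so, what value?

Answer: DIVERGES (no final state within 13 steps)

Derivation:
step 0: ⟨T=(1 * ((λx. (x x)) (λx. (x x)))); E=∅; St=∅⟩
step 1: ⟨T=1; E=∅; St=[mulR]⟩
step 2: ⟨T=((λx. (x x)) (λx. (x x))); E=∅; St=[mulL(1)]⟩
step 3: ⟨T=(λx. (x x)); E=∅; St=[thunk :: mulL(1)]⟩
step 4: ⟨T=(x x); E={x↦thunk((λx. (x x)), ∅)}; St=[mulL(1)]⟩
step 5: ⟨T=x; E={x↦thunk((λx. (x x)), ∅)}; St=[thunk :: mulL(1)]⟩
step 6: ⟨T=(λx. (x x)); E=∅; St=[thunk :: mulL(1)]⟩
step 7: ⟨T=(x x); E={x↦thunk(x, {x↦thunk((λx. (x x)), ∅)})}; St=[mulL(1)]⟩
step 8: ⟨T=x; E={x↦thunk(x, {x↦thunk((λx. (x x)), ∅)})}; St=[thunk :: mulL(1)]⟩
step 9: ⟨T=x; E={x↦thunk((λx. (x x)), ∅)}; St=[thunk :: mulL(1)]⟩
step 10: ⟨T=(λx. (x x)); E=∅; St=[thunk :: mulL(1)]⟩
step 11: ⟨T=(x x); E={x↦thunk(x, {x↦thunk(x, {x↦thunk((λx. (x x)), ∅)})})}; St=[mulL(1)]⟩
step 12: ⟨T=x; E={x↦thunk(x, {x↦thunk(x, {x↦thunk((λx. (x x)), ∅)})})}; St=[thunk :: mulL(1)]⟩
step 13: ⟨T=x; E={x↦thunk(x, {x↦thunk((λx. (x x)), ∅)})}; St=[thunk :: mulL(1)]⟩
→ 13 transitions taken and the configuration is still not final: no result within 13 steps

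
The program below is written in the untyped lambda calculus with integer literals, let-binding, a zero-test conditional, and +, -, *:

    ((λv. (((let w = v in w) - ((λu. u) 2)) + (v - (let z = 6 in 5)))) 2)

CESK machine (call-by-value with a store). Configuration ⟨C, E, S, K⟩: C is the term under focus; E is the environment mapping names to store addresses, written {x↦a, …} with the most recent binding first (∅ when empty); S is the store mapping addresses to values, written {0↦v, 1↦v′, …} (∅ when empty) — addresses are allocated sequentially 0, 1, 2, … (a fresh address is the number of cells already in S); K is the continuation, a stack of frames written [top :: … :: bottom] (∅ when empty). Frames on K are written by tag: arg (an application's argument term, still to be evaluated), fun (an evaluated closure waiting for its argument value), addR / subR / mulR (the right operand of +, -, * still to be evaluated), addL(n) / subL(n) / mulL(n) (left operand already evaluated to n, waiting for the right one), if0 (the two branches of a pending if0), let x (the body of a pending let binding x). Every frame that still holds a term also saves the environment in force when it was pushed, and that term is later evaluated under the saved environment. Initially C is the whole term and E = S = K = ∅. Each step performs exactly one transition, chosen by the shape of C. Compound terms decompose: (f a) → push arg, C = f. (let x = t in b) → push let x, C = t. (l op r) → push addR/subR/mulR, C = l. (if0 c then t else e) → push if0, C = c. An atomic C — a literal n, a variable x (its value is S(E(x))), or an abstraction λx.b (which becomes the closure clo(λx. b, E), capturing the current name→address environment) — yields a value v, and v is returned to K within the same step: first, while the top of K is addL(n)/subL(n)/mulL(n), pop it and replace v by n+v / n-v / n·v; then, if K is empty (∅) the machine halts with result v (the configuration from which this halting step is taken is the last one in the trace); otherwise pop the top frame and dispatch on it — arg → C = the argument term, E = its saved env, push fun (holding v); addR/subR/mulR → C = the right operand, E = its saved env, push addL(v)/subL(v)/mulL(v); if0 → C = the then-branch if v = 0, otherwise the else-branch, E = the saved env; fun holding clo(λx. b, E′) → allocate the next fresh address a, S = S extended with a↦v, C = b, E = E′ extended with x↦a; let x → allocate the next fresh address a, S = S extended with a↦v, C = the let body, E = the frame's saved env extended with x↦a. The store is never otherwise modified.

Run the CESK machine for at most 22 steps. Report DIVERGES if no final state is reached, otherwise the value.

Answer: -3

Execution trace:
step 0: [C=((λv. (((let w = v in w) - ((λu. u) 2)) + (v - (let z = 6 in 5)))) 2) | E=∅ | S=∅ | K=∅]
step 1: [C=(λv. (((let w = v in w) - ((λu. u) 2)) + (v - (let z = 6 in 5)))) | E=∅ | S=∅ | K=[arg]]
step 2: [C=2 | E=∅ | S=∅ | K=[fun]]
step 3: [C=(((let w = v in w) - ((λu. u) 2)) + (v - (let z = 6 in 5))) | E={v↦0} | S={0↦2} | K=∅]
step 4: [C=((let w = v in w) - ((λu. u) 2)) | E={v↦0} | S={0↦2} | K=[addR]]
step 5: [C=(let w = v in w) | E={v↦0} | S={0↦2} | K=[subR :: addR]]
step 6: [C=v | E={v↦0} | S={0↦2} | K=[let w :: subR :: addR]]
step 7: [C=w | E={w↦1, v↦0} | S={0↦2, 1↦2} | K=[subR :: addR]]
step 8: [C=((λu. u) 2) | E={v↦0} | S={0↦2, 1↦2} | K=[subL(2) :: addR]]
step 9: [C=(λu. u) | E={v↦0} | S={0↦2, 1↦2} | K=[arg :: subL(2) :: addR]]
step 10: [C=2 | E={v↦0} | S={0↦2, 1↦2} | K=[fun :: subL(2) :: addR]]
step 11: [C=u | E={u↦2, v↦0} | S={0↦2, 1↦2, 2↦2} | K=[subL(2) :: addR]]
step 12: [C=(v - (let z = 6 in 5)) | E={v↦0} | S={0↦2, 1↦2, 2↦2} | K=[addL(0)]]
step 13: [C=v | E={v↦0} | S={0↦2, 1↦2, 2↦2} | K=[subR :: addL(0)]]
step 14: [C=(let z = 6 in 5) | E={v↦0} | S={0↦2, 1↦2, 2↦2} | K=[subL(2) :: addL(0)]]
step 15: [C=6 | E={v↦0} | S={0↦2, 1↦2, 2↦2} | K=[let z :: subL(2) :: addL(0)]]
step 16: [C=5 | E={z↦3, v↦0} | S={0↦2, 1↦2, 2↦2, 3↦6} | K=[subL(2) :: addL(0)]]
→ final value -3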